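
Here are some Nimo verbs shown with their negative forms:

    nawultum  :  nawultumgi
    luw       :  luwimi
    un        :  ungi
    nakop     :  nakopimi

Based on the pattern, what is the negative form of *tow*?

Looking at the final consonant of each stem: -gi when the stem ends in a nasal (*nawultum*, *un*); -imi when the stem ends in a non-nasal consonant (*luw*, *nakop*).
*tow* — final consonant /w/ (non-nasal) → -imi → *towimi*.

towimi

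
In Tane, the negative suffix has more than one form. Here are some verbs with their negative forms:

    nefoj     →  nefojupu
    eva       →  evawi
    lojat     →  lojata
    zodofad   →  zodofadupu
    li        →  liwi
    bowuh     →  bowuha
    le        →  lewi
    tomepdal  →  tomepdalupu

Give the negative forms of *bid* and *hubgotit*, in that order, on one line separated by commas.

bidupu, hubgotita

The pattern is voicing of the final sound: -a when the stem ends in a voiceless consonant (*lojat*, *bowuh*); -upu when the stem ends in a voiced consonant (*nefoj*, *zodofad*, *tomepdal*); -wi when the stem ends in a vowel (*eva*, *li*, *le*).
The final sound of *bid* is /d/, which is a voiced consonant, so the suffix is -upu, giving *bidupu*.
*hubgotit*: final sound = /t/, a voiceless consonant → -a → *hubgotita*.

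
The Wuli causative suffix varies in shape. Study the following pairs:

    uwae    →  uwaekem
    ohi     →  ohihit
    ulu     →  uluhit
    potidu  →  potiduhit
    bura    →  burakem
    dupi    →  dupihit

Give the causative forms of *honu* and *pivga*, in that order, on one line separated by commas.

The pattern is height harmony: -hit when the last vowel of the stem is a high vowel (*ohi*, *ulu*, *potidu*, *dupi*); -kem when the last vowel of the stem is a non-high vowel (*uwae*, *bura*).
The last vowel of *honu* is /u/, which is a high vowel, so the suffix is -hit, giving *honuhit*.
Since the last vowel of *pivga* is /a/ (a non-high vowel), it takes -kem, giving *pivgakem*.

honuhit, pivgakem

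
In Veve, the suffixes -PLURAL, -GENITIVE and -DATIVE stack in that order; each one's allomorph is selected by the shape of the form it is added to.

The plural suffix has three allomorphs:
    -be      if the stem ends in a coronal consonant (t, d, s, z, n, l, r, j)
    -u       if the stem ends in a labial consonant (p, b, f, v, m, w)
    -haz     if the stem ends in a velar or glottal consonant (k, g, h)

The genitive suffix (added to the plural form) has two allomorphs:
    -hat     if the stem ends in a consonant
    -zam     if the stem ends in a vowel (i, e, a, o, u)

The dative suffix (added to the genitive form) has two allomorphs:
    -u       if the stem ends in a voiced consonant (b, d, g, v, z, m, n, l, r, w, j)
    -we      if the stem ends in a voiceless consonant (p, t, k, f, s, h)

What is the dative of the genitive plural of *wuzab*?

*wuzab* — final consonant /b/ (labial) → -u → *wuzabu*.
The plural form *wuzabu* — final sound /u/ (a vowel) → -zam → *wuzabuzam*.
Since the final consonant of the genitive form *wuzabuzam* is /m/ (voiced), it takes -u, giving *wuzabuzamu*.

wuzabuzamu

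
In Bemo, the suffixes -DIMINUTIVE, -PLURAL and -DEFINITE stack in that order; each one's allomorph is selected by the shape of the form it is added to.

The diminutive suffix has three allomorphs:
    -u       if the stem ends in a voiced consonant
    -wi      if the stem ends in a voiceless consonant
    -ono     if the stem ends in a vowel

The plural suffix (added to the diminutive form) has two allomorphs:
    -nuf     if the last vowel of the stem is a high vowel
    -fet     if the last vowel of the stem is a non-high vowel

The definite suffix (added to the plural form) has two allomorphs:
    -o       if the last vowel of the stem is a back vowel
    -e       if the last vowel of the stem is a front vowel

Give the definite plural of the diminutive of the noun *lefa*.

Since the final sound of *lefa* is /a/ (a vowel), it takes -ono, giving *lefaono*.
The diminutive form *lefaono* — last vowel /o/ (a non-high vowel) → -fet → *lefaonofet*.
The plural form *lefaonofet* — last vowel /e/ (a front vowel) → -e → *lefaonofete*.

lefaonofete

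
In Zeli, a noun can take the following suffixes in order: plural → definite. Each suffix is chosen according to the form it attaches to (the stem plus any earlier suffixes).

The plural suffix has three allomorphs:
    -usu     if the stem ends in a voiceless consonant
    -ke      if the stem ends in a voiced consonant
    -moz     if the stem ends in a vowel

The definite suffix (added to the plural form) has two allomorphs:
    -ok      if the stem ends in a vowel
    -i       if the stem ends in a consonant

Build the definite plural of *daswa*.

The final sound of *daswa* is /a/, which is a vowel, so the plural suffix is -moz, giving *daswamoz*.
The final sound of the plural form *daswamoz* is /z/, which is a consonant, so the definite suffix is -i, giving *daswamozi*.

daswamozi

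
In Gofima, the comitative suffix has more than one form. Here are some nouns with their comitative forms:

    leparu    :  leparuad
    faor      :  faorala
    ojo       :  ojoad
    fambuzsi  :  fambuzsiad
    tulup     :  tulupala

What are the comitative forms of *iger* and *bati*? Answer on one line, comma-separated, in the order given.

The suffix is conditioned by the final sound: -ala when the stem ends in a consonant (*faor*, *tulup*); -ad when the stem ends in a vowel (*leparu*, *ojo*, *fambuzsi*).
The final sound of *iger* is /r/, which is a consonant, so the suffix is -ala, giving *igerala*.
The final sound of *bati* is /i/, which is a vowel, so the suffix is -ad, giving *batiad*.

igerala, batiad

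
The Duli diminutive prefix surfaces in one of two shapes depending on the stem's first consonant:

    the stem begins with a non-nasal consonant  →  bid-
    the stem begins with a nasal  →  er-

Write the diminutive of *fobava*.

The first consonant of *fobava* is /f/, which is non-nasal, so the prefix is bid-, giving *bidfobava*.

bidfobava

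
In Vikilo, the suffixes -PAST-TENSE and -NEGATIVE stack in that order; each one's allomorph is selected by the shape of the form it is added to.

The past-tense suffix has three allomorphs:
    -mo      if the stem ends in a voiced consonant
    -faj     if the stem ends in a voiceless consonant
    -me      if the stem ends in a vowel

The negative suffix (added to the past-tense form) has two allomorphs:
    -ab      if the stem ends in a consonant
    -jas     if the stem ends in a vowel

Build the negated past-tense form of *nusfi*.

nusfimejas

*nusfi* — final sound /i/ (a vowel) → -me → *nusfime*.
The past-tense form *nusfime*: final sound = /e/, a vowel → -jas → *nusfimejas*.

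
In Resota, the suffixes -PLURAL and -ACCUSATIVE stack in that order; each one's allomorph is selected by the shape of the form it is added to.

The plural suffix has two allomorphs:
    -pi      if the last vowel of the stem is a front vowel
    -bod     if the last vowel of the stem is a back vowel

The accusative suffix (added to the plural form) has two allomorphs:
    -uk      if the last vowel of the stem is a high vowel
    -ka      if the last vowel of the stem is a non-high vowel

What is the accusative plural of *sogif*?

*sogif* — last vowel /i/ (a front vowel) → -pi → *sogifpi*.
The plural form *sogifpi*: last vowel = /i/, a high vowel → -uk → *sogifpiuk*.

sogifpiuk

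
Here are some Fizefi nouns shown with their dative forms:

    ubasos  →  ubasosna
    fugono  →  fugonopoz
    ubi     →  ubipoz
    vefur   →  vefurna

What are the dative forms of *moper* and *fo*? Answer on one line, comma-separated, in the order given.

moperna, fopoz

Looking at the final sound of each stem: -na when the stem ends in a consonant (*ubasos*, *vefur*); -poz when the stem ends in a vowel (*fugono*, *ubi*).
Since the final sound of *moper* is /r/ (a consonant), it takes -na, giving *moperna*.
*fo* — final sound /o/ (a vowel) → -poz → *fopoz*.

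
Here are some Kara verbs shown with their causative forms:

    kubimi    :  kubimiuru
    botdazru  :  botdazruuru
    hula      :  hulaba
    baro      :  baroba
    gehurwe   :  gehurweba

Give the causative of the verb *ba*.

baba

The alternation tracks the last vowel of the stem — -uru when the last vowel of the stem is a high vowel (*kubimi*, *botdazru*); -ba when the last vowel of the stem is a non-high vowel (*hula*, *baro*, *gehurwe*).
Since the last vowel of *ba* is /a/ (a non-high vowel), it takes -ba, giving *baba*.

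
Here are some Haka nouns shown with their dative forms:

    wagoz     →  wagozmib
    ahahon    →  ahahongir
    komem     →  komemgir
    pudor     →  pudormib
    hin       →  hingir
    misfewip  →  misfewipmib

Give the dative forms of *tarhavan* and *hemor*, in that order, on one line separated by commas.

Looking at the final consonant of each stem: -gir when the stem ends in a nasal (*ahahon*, *komem*, *hin*); -mib when the stem ends in a non-nasal consonant (*wagoz*, *pudor*, *misfewip*).
Since the final consonant of *tarhavan* is /n/ (a nasal), it takes -gir, giving *tarhavangir*.
*hemor*: final consonant = /r/, non-nasal → -mib → *hemormib*.

tarhavangir, hemormib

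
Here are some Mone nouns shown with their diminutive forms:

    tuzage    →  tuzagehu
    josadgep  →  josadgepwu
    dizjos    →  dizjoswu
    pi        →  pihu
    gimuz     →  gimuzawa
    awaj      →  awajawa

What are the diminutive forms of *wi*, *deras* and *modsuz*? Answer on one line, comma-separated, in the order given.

wihu, deraswu, modsuzawa

The alternation tracks the final sound of the stem — -wu when the stem ends in a voiceless consonant (*josadgep*, *dizjos*); -awa when the stem ends in a voiced consonant (*gimuz*, *awaj*); -hu when the stem ends in a vowel (*tuzage*, *pi*).
Since the final sound of *wi* is /i/ (a vowel), it takes -hu, giving *wihu*.
*deras* — final sound /s/ (a voiceless consonant) → -wu → *deraswu*.
*modsuz* — final sound /z/ (a voiced consonant) → -awa → *modsuzawa*.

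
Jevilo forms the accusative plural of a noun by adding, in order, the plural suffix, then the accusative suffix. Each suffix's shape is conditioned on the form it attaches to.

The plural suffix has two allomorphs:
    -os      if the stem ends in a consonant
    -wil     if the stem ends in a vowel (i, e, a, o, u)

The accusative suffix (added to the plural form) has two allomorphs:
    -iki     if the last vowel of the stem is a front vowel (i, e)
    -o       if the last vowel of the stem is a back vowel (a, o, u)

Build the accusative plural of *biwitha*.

Since the final sound of *biwitha* is /a/ (a vowel), it takes -wil, giving *biwithawil*.
The plural form *biwithawil*: last vowel = /i/, a front vowel → -iki → *biwithawiliki*.

biwithawiliki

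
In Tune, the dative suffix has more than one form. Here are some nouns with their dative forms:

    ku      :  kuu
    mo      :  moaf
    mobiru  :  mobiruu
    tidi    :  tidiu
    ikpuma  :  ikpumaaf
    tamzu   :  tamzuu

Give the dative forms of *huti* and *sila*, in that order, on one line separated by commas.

The alternation tracks the last vowel of the stem — -u when the last vowel of the stem is a high vowel (*ku*, *mobiru*, *tidi*, *tamzu*); -af when the last vowel of the stem is a non-high vowel (*mo*, *ikpuma*).
Since the last vowel of *huti* is /i/ (a high vowel), it takes -u, giving *hutiu*.
The last vowel of *sila* is /a/, which is a non-high vowel, so the suffix is -af, giving *silaaf*.

hutiu, silaaf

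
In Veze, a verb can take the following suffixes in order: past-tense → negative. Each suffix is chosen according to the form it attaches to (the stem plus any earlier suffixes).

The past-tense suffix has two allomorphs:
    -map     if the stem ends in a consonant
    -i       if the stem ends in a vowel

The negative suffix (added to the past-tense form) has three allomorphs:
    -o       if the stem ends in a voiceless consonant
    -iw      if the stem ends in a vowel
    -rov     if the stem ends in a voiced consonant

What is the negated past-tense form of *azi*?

aziiiw

Since the final sound of *azi* is /i/ (a vowel), it takes -i, giving *azii*.
The past-tense form *azii*: final sound = /i/, a vowel → -iw → *aziiiw*.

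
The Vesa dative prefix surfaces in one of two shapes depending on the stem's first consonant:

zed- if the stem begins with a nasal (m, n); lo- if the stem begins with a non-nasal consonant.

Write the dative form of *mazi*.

zedmazi

*mazi* — first consonant /m/ (a nasal) → zed- → *zedmazi*.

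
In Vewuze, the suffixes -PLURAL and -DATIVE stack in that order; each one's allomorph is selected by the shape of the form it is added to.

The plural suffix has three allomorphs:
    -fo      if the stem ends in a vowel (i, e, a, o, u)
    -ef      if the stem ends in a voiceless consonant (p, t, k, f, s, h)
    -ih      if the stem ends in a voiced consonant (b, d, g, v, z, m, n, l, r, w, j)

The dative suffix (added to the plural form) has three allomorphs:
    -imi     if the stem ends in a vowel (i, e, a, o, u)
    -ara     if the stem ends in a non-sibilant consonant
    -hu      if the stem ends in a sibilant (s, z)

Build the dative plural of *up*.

Since the final sound of *up* is /p/ (a voiceless consonant), it takes -ef, giving *upef*.
The plural form *upef* — final sound /f/ (a non-sibilant consonant) → -ara → *upefara*.

upefara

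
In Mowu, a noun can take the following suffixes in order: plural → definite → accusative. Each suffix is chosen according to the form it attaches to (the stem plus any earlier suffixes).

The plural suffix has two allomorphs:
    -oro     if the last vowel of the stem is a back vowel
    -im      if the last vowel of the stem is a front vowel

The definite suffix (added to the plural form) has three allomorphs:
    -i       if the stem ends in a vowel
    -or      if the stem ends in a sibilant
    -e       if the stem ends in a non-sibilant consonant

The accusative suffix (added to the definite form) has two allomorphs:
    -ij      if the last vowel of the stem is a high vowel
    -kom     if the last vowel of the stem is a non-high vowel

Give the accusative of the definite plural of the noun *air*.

*air* — last vowel /i/ (a front vowel) → -im → *airim*.
The plural form *airim* — final sound /m/ (a non-sibilant consonant) → -e → *airime*.
Since the last vowel of the definite form *airime* is /e/ (a non-high vowel), it takes -kom, giving *airimekom*.

airimekom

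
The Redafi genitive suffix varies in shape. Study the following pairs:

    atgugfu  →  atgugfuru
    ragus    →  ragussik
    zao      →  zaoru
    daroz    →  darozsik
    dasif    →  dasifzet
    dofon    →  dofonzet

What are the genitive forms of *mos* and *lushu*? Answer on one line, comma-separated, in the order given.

Looking at the final sound of each stem: -sik when the stem ends in a sibilant (*ragus*, *daroz*); -zet when the stem ends in a non-sibilant consonant (*dasif*, *dofon*); -ru when the stem ends in a vowel (*atgugfu*, *zao*).
*mos*: final sound = /s/, a sibilant → -sik → *mossik*.
*lushu*: final sound = /u/, a vowel → -ru → *lushuru*.

mossik, lushuru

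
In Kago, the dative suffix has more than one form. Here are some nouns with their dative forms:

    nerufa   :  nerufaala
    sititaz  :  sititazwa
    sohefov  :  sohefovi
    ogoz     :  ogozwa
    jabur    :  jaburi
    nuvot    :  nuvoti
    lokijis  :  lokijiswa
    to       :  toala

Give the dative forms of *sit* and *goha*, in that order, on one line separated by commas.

The pattern is sibilance of the final sound: -wa when the stem ends in a sibilant (*sititaz*, *ogoz*, *lokijis*); -i when the stem ends in a non-sibilant consonant (*sohefov*, *jabur*, *nuvot*); -ala when the stem ends in a vowel (*nerufa*, *to*).
*sit*: final sound = /t/, a non-sibilant consonant → -i → *siti*.
*goha* — final sound /a/ (a vowel) → -ala → *gohaala*.

siti, gohaala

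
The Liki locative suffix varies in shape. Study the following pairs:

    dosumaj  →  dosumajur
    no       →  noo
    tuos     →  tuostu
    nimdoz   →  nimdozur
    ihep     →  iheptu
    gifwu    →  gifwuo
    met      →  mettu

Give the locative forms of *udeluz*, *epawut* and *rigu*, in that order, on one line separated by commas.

udeluzur, epawuttu, riguo

The pattern is voicing of the final sound: -tu when the stem ends in a voiceless consonant (*tuos*, *ihep*, *met*); -ur when the stem ends in a voiced consonant (*dosumaj*, *nimdoz*); -o when the stem ends in a vowel (*no*, *gifwu*).
The final sound of *udeluz* is /z/, which is a voiced consonant, so the suffix is -ur, giving *udeluzur*.
*epawut*: final sound = /t/, a voiceless consonant → -tu → *epawuttu*.
The final sound of *rigu* is /u/, which is a vowel, so the suffix is -o, giving *riguo*.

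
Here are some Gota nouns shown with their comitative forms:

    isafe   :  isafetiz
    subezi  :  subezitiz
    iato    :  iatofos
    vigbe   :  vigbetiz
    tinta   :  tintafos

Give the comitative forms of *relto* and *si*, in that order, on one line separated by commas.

The suffix is conditioned by the last vowel: -tiz when the last vowel of the stem is a front vowel (*isafe*, *subezi*, *vigbe*); -fos when the last vowel of the stem is a back vowel (*iato*, *tinta*).
*relto*: last vowel = /o/, a back vowel → -fos → *reltofos*.
Since the last vowel of *si* is /i/ (a front vowel), it takes -tiz, giving *sitiz*.

reltofos, sitiz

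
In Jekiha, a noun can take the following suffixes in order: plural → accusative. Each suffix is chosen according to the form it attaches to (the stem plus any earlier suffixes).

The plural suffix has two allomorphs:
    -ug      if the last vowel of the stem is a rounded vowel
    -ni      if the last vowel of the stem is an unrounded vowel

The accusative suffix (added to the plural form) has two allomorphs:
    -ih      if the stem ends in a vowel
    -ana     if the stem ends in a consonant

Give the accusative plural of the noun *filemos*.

filemosugana

*filemos*: last vowel = /o/, a rounded vowel → -ug → *filemosug*.
The plural form *filemosug* — final sound /g/ (a consonant) → -ana → *filemosugana*.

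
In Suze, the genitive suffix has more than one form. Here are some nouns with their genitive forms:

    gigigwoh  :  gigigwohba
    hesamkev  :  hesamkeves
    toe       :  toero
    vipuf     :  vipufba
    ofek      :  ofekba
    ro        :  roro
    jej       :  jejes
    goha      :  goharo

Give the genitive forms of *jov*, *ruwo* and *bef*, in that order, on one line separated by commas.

joves, ruworo, befba

The suffix is conditioned by the final sound: -ba when the stem ends in a voiceless consonant (*gigigwoh*, *vipuf*, *ofek*); -es when the stem ends in a voiced consonant (*hesamkev*, *jej*); -ro when the stem ends in a vowel (*toe*, *ro*, *goha*).
Since the final sound of *jov* is /v/ (a voiced consonant), it takes -es, giving *joves*.
The final sound of *ruwo* is /o/, which is a vowel, so the suffix is -ro, giving *ruworo*.
The final sound of *bef* is /f/, which is a voiceless consonant, so the suffix is -ba, giving *befba*.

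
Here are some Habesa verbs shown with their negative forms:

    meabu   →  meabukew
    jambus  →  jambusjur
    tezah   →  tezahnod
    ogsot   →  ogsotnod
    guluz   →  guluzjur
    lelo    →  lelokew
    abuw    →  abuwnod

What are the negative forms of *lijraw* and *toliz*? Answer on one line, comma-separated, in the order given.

The suffix is conditioned by the final sound: -jur when the stem ends in a sibilant (*jambus*, *guluz*); -nod when the stem ends in a non-sibilant consonant (*tezah*, *ogsot*, *abuw*); -kew when the stem ends in a vowel (*meabu*, *lelo*).
Since the final sound of *lijraw* is /w/ (a non-sibilant consonant), it takes -nod, giving *lijrawnod*.
The final sound of *toliz* is /z/, which is a sibilant, so the suffix is -jur, giving *tolizjur*.

lijrawnod, tolizjur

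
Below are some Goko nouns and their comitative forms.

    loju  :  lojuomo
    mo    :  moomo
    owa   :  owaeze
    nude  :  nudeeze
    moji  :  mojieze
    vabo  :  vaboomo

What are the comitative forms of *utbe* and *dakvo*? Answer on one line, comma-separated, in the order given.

utbeeze, dakvoomo

The suffix is conditioned by the last vowel: -omo when the last vowel of the stem is a rounded vowel (*loju*, *mo*, *vabo*); -eze when the last vowel of the stem is an unrounded vowel (*owa*, *nude*, *moji*).
*utbe*: last vowel = /e/, an unrounded vowel → -eze → *utbeeze*.
*dakvo*: last vowel = /o/, a rounded vowel → -omo → *dakvoomo*.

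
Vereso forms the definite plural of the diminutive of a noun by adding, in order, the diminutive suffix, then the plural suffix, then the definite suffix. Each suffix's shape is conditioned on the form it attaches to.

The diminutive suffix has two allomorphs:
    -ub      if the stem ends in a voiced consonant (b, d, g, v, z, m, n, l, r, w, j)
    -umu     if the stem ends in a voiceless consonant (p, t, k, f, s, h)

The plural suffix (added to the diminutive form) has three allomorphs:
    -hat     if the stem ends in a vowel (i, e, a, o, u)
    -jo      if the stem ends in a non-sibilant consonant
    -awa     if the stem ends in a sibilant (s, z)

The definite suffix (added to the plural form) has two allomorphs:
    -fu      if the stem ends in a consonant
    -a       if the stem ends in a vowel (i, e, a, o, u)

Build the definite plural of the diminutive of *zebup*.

Since the final consonant of *zebup* is /p/ (voiceless), it takes -umu, giving *zebupumu*.
The final sound of the diminutive form *zebupumu* is /u/, which is a vowel, so the plural suffix is -hat, giving *zebupumuhat*.
Since the final sound of the plural form *zebupumuhat* is /t/ (a consonant), it takes -fu, giving *zebupumuhatfu*.

zebupumuhatfu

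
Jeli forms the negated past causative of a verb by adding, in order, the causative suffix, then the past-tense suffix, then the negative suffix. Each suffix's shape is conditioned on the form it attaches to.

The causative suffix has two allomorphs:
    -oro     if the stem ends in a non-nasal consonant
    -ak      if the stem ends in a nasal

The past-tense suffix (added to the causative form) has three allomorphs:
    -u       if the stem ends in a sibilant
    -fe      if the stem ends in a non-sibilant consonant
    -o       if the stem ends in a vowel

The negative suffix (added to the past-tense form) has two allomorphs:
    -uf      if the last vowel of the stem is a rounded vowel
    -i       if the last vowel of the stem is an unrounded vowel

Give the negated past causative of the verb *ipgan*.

*ipgan*: final consonant = /n/, a nasal → -ak → *ipganak*.
The final sound of the causative form *ipganak* is /k/, which is a non-sibilant consonant, so the past-tense suffix is -fe, giving *ipganakfe*.
The last vowel of the past-tense form *ipganakfe* is /e/, which is an unrounded vowel, so the negative suffix is -i, giving *ipganakfei*.

ipganakfei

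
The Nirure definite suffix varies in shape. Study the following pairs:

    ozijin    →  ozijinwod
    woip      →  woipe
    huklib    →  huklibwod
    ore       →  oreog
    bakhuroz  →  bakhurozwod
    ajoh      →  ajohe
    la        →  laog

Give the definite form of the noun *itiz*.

itizwod

Looking at the final sound of each stem: -e when the stem ends in a voiceless consonant (*woip*, *ajoh*); -wod when the stem ends in a voiced consonant (*ozijin*, *huklib*, *bakhuroz*); -og when the stem ends in a vowel (*ore*, *la*).
*itiz*: final sound = /z/, a voiced consonant → -wod → *itizwod*.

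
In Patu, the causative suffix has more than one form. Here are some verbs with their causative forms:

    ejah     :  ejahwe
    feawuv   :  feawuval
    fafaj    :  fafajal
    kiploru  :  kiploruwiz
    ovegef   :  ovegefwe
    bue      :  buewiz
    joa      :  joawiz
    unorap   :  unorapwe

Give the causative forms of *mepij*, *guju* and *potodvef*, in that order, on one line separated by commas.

mepijal, gujuwiz, potodvefwe

The suffix is conditioned by the final sound: -we when the stem ends in a voiceless consonant (*ejah*, *ovegef*, *unorap*); -al when the stem ends in a voiced consonant (*feawuv*, *fafaj*); -wiz when the stem ends in a vowel (*kiploru*, *bue*, *joa*).
Since the final sound of *mepij* is /j/ (a voiced consonant), it takes -al, giving *mepijal*.
*guju*: final sound = /u/, a vowel → -wiz → *gujuwiz*.
*potodvef* — final sound /f/ (a voiceless consonant) → -we → *potodvefwe*.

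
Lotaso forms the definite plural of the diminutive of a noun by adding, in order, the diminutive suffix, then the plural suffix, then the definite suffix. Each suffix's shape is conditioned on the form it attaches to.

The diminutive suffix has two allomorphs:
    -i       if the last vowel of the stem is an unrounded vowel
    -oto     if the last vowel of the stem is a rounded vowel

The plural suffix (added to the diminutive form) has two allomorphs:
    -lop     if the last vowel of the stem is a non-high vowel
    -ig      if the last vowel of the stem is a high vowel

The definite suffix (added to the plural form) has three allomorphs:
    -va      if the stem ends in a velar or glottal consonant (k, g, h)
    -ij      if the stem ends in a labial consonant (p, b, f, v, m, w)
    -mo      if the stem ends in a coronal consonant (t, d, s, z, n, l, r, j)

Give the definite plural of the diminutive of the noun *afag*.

The last vowel of *afag* is /a/, which is an unrounded vowel, so the diminutive suffix is -i, giving *afagi*.
The last vowel of the diminutive form *afagi* is /i/, which is a high vowel, so the plural suffix is -ig, giving *afagiig*.
The plural form *afagiig*: final consonant = /g/, velar/glottal → -va → *afagiigva*.

afagiigva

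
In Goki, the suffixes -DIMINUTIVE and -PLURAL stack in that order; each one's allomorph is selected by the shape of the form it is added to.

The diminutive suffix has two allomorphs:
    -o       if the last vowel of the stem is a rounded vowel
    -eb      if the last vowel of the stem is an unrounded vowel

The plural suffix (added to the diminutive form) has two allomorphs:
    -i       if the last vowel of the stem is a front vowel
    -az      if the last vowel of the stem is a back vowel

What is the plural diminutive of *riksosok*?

riksosokoaz

Since the last vowel of *riksosok* is /o/ (a rounded vowel), it takes -o, giving *riksosoko*.
The last vowel of the diminutive form *riksosoko* is /o/, which is a back vowel, so the plural suffix is -az, giving *riksosokoaz*.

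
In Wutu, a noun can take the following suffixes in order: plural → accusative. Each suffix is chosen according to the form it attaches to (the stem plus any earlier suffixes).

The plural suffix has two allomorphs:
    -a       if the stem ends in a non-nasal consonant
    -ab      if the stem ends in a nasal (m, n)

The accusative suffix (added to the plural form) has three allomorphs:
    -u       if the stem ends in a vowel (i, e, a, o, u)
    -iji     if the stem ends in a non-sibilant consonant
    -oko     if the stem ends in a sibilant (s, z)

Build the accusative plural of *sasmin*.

Since the final consonant of *sasmin* is /n/ (a nasal), it takes -ab, giving *sasminab*.
The plural form *sasminab*: final sound = /b/, a non-sibilant consonant → -iji → *sasminabiji*.

sasminabiji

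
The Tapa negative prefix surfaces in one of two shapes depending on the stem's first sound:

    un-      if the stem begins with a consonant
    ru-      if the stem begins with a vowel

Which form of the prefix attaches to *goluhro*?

un-

Since the first sound of *goluhro* is /g/ (a consonant), it takes un-.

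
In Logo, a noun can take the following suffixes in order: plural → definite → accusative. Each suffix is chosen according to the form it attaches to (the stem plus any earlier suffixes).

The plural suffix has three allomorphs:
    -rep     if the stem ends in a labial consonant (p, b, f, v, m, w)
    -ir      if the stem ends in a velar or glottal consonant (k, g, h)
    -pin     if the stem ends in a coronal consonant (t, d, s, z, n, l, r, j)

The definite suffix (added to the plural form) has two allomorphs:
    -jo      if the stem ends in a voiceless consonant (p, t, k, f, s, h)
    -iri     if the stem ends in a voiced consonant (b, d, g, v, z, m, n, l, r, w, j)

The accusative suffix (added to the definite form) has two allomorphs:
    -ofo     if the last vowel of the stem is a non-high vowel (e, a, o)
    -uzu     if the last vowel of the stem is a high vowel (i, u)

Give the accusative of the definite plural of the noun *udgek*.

Since the final consonant of *udgek* is /k/ (velar/glottal), it takes -ir, giving *udgekir*.
Since the final consonant of the plural form *udgekir* is /r/ (voiced), it takes -iri, giving *udgekiriri*.
The last vowel of the definite form *udgekiriri* is /i/, which is a high vowel, so the accusative suffix is -uzu, giving *udgekiririuzu*.

udgekiririuzu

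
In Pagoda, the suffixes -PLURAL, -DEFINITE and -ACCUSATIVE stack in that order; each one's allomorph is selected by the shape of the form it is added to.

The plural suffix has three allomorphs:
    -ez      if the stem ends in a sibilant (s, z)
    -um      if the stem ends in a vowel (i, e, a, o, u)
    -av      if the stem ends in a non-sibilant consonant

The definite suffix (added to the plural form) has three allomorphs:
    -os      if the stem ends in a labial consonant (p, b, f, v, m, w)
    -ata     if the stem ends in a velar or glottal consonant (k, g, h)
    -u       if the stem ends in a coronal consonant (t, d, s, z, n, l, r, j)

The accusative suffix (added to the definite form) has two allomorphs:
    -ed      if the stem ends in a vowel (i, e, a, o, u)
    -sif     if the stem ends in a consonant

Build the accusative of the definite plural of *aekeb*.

*aekeb*: final sound = /b/, a non-sibilant consonant → -av → *aekebav*.
The plural form *aekebav*: final consonant = /v/, labial → -os → *aekebavos*.
The definite form *aekebavos* — final sound /s/ (a consonant) → -sif → *aekebavossif*.

aekebavossif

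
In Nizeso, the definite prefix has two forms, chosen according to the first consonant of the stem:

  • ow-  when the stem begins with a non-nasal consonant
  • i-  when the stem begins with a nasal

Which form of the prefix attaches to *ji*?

ow-

*ji*: first consonant = /j/, non-nasal → ow-.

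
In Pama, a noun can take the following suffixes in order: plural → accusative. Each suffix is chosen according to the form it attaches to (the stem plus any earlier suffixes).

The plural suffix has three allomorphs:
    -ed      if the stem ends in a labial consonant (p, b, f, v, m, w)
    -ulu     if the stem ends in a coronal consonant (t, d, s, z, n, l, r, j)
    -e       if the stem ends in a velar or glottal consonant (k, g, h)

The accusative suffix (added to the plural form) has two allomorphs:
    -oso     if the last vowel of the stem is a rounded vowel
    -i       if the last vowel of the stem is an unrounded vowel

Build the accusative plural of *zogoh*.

zogohei

*zogoh*: final consonant = /h/, velar/glottal → -e → *zogohe*.
The plural form *zogohe*: last vowel = /e/, an unrounded vowel → -i → *zogohei*.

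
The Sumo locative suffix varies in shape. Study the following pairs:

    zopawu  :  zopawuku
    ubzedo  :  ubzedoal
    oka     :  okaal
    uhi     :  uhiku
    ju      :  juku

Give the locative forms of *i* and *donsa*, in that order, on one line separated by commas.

iku, donsaal

Looking at the last vowel of each stem: -ku when the last vowel of the stem is a high vowel (*zopawu*, *uhi*, *ju*); -al when the last vowel of the stem is a non-high vowel (*ubzedo*, *oka*).
*i* — last vowel /i/ (a high vowel) → -ku → *iku*.
Since the last vowel of *donsa* is /a/ (a non-high vowel), it takes -al, giving *donsaal*.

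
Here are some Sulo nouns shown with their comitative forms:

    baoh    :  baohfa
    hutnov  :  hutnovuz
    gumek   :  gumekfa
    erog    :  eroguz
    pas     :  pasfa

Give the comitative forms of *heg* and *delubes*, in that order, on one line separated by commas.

The pattern is voicing of the final consonant: -fa when the stem ends in a voiceless consonant (*baoh*, *gumek*, *pas*); -uz when the stem ends in a voiced consonant (*hutnov*, *erog*).
*heg*: final consonant = /g/, voiced → -uz → *heguz*.
*delubes*: final consonant = /s/, voiceless → -fa → *delubesfa*.

heguz, delubesfa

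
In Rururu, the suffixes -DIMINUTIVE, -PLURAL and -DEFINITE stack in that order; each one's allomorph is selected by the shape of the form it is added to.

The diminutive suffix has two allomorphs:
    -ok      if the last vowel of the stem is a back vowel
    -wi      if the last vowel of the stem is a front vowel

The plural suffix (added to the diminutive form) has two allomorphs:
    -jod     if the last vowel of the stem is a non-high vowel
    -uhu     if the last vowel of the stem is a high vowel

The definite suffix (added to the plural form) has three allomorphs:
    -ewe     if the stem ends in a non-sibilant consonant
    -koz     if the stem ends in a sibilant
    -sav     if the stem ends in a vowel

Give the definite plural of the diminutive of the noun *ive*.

*ive*: last vowel = /e/, a front vowel → -wi → *ivewi*.
The last vowel of the diminutive form *ivewi* is /i/, which is a high vowel, so the plural suffix is -uhu, giving *ivewiuhu*.
The final sound of the plural form *ivewiuhu* is /u/, which is a vowel, so the definite suffix is -sav, giving *ivewiuhusav*.

ivewiuhusav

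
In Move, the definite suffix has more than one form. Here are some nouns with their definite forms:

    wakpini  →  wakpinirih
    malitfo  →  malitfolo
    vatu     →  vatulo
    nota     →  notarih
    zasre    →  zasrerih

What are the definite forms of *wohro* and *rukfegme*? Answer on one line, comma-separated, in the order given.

wohrolo, rukfegmerih

The alternation tracks the last vowel of the stem — -lo when the last vowel of the stem is a rounded vowel (*malitfo*, *vatu*); -rih when the last vowel of the stem is an unrounded vowel (*wakpini*, *nota*, *zasre*).
Since the last vowel of *wohro* is /o/ (a rounded vowel), it takes -lo, giving *wohrolo*.
Since the last vowel of *rukfegme* is /e/ (an unrounded vowel), it takes -rih, giving *rukfegmerih*.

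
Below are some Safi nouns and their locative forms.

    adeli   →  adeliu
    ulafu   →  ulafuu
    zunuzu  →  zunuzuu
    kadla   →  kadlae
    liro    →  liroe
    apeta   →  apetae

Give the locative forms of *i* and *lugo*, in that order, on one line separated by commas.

iu, lugoe

The suffix is conditioned by the last vowel: -u when the last vowel of the stem is a high vowel (*adeli*, *ulafu*, *zunuzu*); -e when the last vowel of the stem is a non-high vowel (*kadla*, *liro*, *apeta*).
*i*: last vowel = /i/, a high vowel → -u → *iu*.
The last vowel of *lugo* is /o/, which is a non-high vowel, so the suffix is -e, giving *lugoe*.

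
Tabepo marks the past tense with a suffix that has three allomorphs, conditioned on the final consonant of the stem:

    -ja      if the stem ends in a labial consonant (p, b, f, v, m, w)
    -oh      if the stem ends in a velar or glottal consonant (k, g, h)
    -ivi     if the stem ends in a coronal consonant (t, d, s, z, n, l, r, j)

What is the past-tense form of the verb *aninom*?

The final consonant of *aninom* is /m/, which is labial, so the suffix is -ja, giving *aninomja*.

aninomja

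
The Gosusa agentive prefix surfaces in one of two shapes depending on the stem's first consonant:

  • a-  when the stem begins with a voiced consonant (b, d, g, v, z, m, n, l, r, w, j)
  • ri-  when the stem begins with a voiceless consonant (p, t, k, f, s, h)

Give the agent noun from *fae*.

*fae* — first consonant /f/ (voiceless) → ri- → *rifae*.

rifae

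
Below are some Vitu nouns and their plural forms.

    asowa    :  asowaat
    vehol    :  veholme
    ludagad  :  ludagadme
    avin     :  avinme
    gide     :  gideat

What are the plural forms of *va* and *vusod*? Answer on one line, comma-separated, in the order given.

The alternation tracks the final sound of the stem — -me when the stem ends in a consonant (*vehol*, *ludagad*, *avin*); -at when the stem ends in a vowel (*asowa*, *gide*).
The final sound of *va* is /a/, which is a vowel, so the suffix is -at, giving *vaat*.
Since the final sound of *vusod* is /d/ (a consonant), it takes -me, giving *vusodme*.

vaat, vusodme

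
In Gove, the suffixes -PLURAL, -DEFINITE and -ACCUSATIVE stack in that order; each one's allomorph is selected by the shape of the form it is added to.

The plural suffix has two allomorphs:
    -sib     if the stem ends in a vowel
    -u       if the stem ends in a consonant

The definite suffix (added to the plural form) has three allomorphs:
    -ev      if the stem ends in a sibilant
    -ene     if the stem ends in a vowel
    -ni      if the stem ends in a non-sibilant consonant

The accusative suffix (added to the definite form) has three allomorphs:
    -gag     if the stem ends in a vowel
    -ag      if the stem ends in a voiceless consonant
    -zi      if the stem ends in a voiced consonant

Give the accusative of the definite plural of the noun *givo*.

*givo* — final sound /o/ (a vowel) → -sib → *givosib*.
The plural form *givosib* — final sound /b/ (a non-sibilant consonant) → -ni → *givosibni*.
The definite form *givosibni* — final sound /i/ (a vowel) → -gag → *givosibnigag*.

givosibnigag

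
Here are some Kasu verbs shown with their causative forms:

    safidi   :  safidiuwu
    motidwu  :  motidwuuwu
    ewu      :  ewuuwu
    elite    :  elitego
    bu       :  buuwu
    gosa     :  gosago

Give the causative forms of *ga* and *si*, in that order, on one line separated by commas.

gago, siuwu

Looking at the last vowel of each stem: -uwu when the last vowel of the stem is a high vowel (*safidi*, *motidwu*, *ewu*, *bu*); -go when the last vowel of the stem is a non-high vowel (*elite*, *gosa*).
The last vowel of *ga* is /a/, which is a non-high vowel, so the suffix is -go, giving *gago*.
*si*: last vowel = /i/, a high vowel → -uwu → *siuwu*.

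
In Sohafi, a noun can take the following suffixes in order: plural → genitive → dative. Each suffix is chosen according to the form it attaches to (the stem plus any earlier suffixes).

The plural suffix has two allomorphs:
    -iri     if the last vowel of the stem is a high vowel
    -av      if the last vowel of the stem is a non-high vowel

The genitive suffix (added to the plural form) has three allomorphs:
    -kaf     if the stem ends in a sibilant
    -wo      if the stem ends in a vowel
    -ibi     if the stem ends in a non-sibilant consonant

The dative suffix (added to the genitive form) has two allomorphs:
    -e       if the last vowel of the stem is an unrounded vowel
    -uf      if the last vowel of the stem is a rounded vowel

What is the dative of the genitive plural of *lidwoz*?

The last vowel of *lidwoz* is /o/, which is a non-high vowel, so the plural suffix is -av, giving *lidwozav*.
Since the final sound of the plural form *lidwozav* is /v/ (a non-sibilant consonant), it takes -ibi, giving *lidwozavibi*.
Since the last vowel of the genitive form *lidwozavibi* is /i/ (an unrounded vowel), it takes -e, giving *lidwozavibie*.

lidwozavibie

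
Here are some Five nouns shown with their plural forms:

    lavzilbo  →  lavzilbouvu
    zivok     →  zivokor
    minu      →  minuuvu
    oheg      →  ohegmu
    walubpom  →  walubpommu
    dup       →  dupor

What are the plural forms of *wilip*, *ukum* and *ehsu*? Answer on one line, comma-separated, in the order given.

wilipor, ukummu, ehsuuvu

The alternation tracks the final sound of the stem — -or when the stem ends in a voiceless consonant (*zivok*, *dup*); -mu when the stem ends in a voiced consonant (*oheg*, *walubpom*); -uvu when the stem ends in a vowel (*lavzilbo*, *minu*).
The final sound of *wilip* is /p/, which is a voiceless consonant, so the suffix is -or, giving *wilipor*.
Since the final sound of *ukum* is /m/ (a voiced consonant), it takes -mu, giving *ukummu*.
*ehsu* — final sound /u/ (a vowel) → -uvu → *ehsuuvu*.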